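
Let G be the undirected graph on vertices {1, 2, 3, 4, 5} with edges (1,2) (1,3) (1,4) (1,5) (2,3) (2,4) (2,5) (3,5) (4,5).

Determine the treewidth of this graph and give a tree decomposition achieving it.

Treewidth 3.
Bags: B1 = {1, 2, 3, 5}  B2 = {1, 2, 4, 5}
Tree: B1–B2

Every bag has size at most 4, so the width is 4 − 1 = 3 and tw(G) ≤ 3. Conversely, {1, 2, 3, 5} is a clique of size 4, and the vertices of any clique must share a bag in every tree decomposition; so some bag has ≥ 4 vertices and tw(G) ≥ 3. Therefore the treewidth is 3.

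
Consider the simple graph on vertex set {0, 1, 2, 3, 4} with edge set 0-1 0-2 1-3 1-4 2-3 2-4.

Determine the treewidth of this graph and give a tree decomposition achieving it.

Treewidth 2.
One such decomposition:
Bags: B1 = {1, 2, 3}  B2 = {1, 2, 4}  B3 = {0, 1, 2}
Tree: B1–B2, B2–B3

The largest bag has 3 vertices, giving width 2; this decomposition certifies tw(G) ≤ 2. The edges 1–3–2–4–1 form a cycle, so G is not a tree and its treewidth is at least 2. Hence tw(G) = 2 exactly.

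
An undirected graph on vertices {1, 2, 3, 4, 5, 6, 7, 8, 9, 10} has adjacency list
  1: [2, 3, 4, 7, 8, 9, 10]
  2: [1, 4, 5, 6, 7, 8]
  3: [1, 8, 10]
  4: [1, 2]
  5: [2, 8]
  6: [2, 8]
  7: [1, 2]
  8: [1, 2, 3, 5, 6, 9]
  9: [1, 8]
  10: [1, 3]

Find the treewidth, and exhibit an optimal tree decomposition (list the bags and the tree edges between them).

Each bag holds 3 vertices, so the decomposition has width 2, which upper-bounds the treewidth. Conversely, {1, 3, 10} is a clique of size 3, and the vertices of any clique must share a bag in every tree decomposition; so some bag has ≥ 3 vertices and tw(G) ≥ 2. Therefore the treewidth is 2.

Treewidth 2.
Bags: B1 = {2, 6, 8}  B2 = {1, 2, 8}  B3 = {1, 2, 7}  B4 = {2, 5, 8}  B5 = {1, 3, 8}  B6 = {1, 3, 10}  B7 = {1, 8, 9}  B8 = {1, 2, 4}
Tree: B1–B2, B2–B3, B2–B4, B2–B5, B5–B6, B2–B7, B2–B8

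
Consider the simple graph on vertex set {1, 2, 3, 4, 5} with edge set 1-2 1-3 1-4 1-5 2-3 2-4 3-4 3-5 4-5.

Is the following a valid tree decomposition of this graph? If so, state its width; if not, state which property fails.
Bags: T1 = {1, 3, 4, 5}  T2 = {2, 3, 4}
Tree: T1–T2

No — edge (1,2) lies in no bag.

A tree decomposition must satisfy three properties: every vertex lies in some bag; for every edge, both endpoints lie together in some bag; and for every vertex, the bags containing it form a connected subtree. Here edge (1,2) lies in no bag, so the decomposition is invalid.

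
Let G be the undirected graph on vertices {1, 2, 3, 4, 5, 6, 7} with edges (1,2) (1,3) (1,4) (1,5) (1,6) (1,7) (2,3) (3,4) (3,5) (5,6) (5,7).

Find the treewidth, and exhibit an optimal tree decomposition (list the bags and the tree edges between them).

Treewidth 2.
Bags: B1 = {1, 3, 5}  B2 = {1, 5, 6}  B3 = {1, 3, 4}  B4 = {1, 5, 7}  B5 = {1, 2, 3}
Tree: B1–B2, B1–B3, B2–B4, B3–B5

Every bag has size at most 3, so the width is 3 − 1 = 2 and tw(G) ≤ 2. For the lower bound, the 3 vertices {1, 2, 3} are pairwise adjacent, and any tree decomposition puts a clique entirely inside one bag — forcing width ≥ 2. Therefore the treewidth is 2.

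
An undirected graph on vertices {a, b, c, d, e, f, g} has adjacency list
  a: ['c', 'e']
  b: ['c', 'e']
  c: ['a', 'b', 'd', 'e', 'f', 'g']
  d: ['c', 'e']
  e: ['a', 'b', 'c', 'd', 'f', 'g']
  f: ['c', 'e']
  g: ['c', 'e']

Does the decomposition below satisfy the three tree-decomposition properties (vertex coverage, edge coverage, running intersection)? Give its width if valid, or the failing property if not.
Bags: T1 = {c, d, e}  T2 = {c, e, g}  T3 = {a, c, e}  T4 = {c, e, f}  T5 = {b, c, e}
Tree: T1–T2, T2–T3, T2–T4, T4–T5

Yes; width 2.

Checking the three conditions: (i) the bags cover all of {a, b, c, d, e, f, g}; (ii) for each edge, some bag contains both endpoints; (iii) the bags containing any fixed vertex form a subtree. All hold, so the decomposition is valid with width 3 − 1 = 2.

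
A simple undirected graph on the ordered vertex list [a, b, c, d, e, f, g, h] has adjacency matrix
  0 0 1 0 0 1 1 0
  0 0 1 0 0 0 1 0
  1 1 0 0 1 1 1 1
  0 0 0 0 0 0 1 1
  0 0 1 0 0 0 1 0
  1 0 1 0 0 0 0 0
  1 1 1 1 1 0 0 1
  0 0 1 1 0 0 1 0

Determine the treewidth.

2

A width-2 tree decomposition is:
Bags: B1 = {b, c, g}  B2 = {c, e, g}  B3 = {a, c, g}  B4 = {a, c, f}  B5 = {c, g, h}  B6 = {d, g, h}
Tree: B1–B2, B2–B3, B3–B4, B3–B5, B5–B6
Every bag has size at most 3, so the width is 3 − 1 = 2 and tw(G) ≤ 2. For the lower bound, the 3 vertices {d, g, h} are pairwise adjacent, and any tree decomposition puts a clique entirely inside one bag — forcing width ≥ 2. Therefore the treewidth is 2.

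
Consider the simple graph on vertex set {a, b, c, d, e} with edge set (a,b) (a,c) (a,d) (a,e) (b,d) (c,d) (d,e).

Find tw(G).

A width-2 tree decomposition is:
Bags: B1 = {a, b, d}  B2 = {a, c, d}  B3 = {a, d, e}
Tree: B1–B2, B1–B3
The largest bag has 3 vertices, giving width 2; this decomposition certifies tw(G) ≤ 2. For the lower bound, the 3 vertices {a, d, e} are pairwise adjacent, and any tree decomposition puts a clique entirely inside one bag — forcing width ≥ 2. Combining the bounds, tw(G) = 2.

2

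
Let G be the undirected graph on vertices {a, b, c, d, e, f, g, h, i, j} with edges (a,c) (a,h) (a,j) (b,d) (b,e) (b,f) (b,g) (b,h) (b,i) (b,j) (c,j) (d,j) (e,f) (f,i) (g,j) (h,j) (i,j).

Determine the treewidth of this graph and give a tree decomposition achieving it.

Every bag has size at most 3, so the width is 3 − 1 = 2 and tw(G) ≤ 2. On the other hand G contains the 3-clique {a, c, j}. A clique must lie in a single bag of any decomposition, so no decomposition can have width below 2. Hence tw(G) = 2 exactly.

Treewidth 2.
One such decomposition:
Bags: B1 = {b, i, j}  B2 = {b, f, i}  B3 = {b, h, j}  B4 = {a, h, j}  B5 = {a, c, j}  B6 = {b, e, f}  B7 = {b, d, j}  B8 = {b, g, j}
Tree: B1–B2, B1–B3, B3–B4, B4–B5, B2–B6, B3–B7, B3–B8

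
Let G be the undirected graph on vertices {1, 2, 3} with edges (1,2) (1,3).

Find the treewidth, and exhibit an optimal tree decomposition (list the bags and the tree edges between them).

Treewidth 1.
Bags: B1 = {1, 3}  B2 = {1, 2}
Tree: B1–B2

Each bag holds 2 vertices, so the decomposition has width 1, which upper-bounds the treewidth. Since G has at least one edge (e.g. 3–1), it is not an edgeless graph, so tw(G) ≥ 1. The upper and lower bounds meet at 1, so that is the treewidth.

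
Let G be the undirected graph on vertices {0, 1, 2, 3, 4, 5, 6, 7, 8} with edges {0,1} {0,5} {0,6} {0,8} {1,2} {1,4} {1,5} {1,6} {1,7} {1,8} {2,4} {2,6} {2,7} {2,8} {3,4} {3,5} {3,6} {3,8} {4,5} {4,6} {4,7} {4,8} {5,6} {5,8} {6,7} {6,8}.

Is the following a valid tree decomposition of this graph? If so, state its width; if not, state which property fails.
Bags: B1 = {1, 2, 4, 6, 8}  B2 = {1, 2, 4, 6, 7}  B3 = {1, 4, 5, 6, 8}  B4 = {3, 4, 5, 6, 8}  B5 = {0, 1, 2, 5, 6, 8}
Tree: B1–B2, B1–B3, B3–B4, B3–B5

No — bags containing vertex 2 are not connected in the tree.

A tree decomposition must satisfy three properties: every vertex lies in some bag; for every edge, both endpoints lie together in some bag; and for every vertex, the bags containing it form a connected subtree. Here bags containing vertex 2 are not connected in the tree, so the decomposition is invalid.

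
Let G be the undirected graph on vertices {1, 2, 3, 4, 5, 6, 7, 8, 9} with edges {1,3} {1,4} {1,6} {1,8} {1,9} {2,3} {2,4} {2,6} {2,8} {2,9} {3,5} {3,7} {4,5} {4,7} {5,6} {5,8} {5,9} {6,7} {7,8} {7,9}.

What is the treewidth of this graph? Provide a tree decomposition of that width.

Treewidth 4.
Bags: B1 = {1, 2, 5, 7, 8}  B2 = {1, 2, 3, 5, 7}  B3 = {1, 2, 4, 5, 7}  B4 = {1, 2, 5, 7, 9}  B5 = {1, 2, 5, 6, 7}
Tree: B1–B2, B2–B3, B3–B4, B4–B5

Each bag holds 5 vertices, so the decomposition has width 4, which upper-bounds the treewidth. For the lower bound: the 5 vertex sets {1,8}, {3,7}, {4,5}, {2}, {9} are disjoint, each induces a connected subgraph, and every pair is joined by at least one edge of G. Contracting each set to a single vertex therefore yields K_{5} as a minor, and since treewidth is minor-monotone, tw(G) ≥ tw(K_{5}) = 4. The upper and lower bounds meet at 4, so that is the treewidth.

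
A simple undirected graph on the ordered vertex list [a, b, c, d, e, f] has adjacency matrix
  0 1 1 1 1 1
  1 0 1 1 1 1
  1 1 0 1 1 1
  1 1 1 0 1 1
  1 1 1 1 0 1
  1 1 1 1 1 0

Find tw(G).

A width-5 tree decomposition is:
Bags: B1 = {a, b, c, d, e, f}
Tree: (single bag)
With just one bag of size 6, the width is 6 − 1 = 5, so tw(G) ≤ 5. For the lower bound, the 6 vertices {a, b, c, d, e, f} are pairwise adjacent, and any tree decomposition puts a clique entirely inside one bag — forcing width ≥ 5. Combining the bounds, tw(G) = 5.

5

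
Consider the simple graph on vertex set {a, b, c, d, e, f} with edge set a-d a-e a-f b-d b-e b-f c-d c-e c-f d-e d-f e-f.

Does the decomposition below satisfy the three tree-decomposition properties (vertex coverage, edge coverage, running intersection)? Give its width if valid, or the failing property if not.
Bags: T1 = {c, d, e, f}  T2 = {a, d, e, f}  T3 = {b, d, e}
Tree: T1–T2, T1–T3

A tree decomposition must satisfy three properties: every vertex lies in some bag; for every edge, both endpoints lie together in some bag; and for every vertex, the bags containing it form a connected subtree. Here edge (f,b) lies in no bag, so the decomposition is invalid.

No — edge (f,b) lies in no bag.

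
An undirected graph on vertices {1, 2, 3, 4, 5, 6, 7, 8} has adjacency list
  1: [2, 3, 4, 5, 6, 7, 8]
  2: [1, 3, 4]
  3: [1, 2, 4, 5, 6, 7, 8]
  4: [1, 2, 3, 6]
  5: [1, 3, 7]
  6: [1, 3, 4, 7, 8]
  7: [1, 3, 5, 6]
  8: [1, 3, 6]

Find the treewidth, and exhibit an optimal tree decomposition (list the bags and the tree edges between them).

Treewidth 3.
One such decomposition:
Bags: B1 = {1, 3, 6, 8}  B2 = {1, 3, 4, 6}  B3 = {1, 3, 6, 7}  B4 = {1, 2, 3, 4}  B5 = {1, 3, 5, 7}
Tree: B1–B2, B2–B3, B2–B4, B3–B5

The largest bag has 4 vertices, giving width 3; this decomposition certifies tw(G) ≤ 3. Conversely, {1, 2, 3, 4} is a clique of size 4, and the vertices of any clique must share a bag in every tree decomposition; so some bag has ≥ 4 vertices and tw(G) ≥ 3. Therefore the treewidth is 3.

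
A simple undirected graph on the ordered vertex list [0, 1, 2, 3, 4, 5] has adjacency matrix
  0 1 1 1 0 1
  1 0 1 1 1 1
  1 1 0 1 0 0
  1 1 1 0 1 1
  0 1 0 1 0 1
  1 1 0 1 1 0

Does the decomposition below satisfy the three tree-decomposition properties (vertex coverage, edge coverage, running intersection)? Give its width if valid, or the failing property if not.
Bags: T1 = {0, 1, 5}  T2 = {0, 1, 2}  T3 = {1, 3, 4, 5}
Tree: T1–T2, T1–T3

No — edge (3,0) lies in no bag.

A tree decomposition must satisfy three properties: every vertex lies in some bag; for every edge, both endpoints lie together in some bag; and for every vertex, the bags containing it form a connected subtree. Here edge (3,0) lies in no bag, so the decomposition is invalid.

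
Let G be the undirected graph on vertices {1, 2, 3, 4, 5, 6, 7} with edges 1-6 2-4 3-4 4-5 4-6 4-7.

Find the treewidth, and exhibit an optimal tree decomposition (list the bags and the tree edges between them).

The largest bag has 2 vertices, giving width 1; this decomposition certifies tw(G) ≤ 1. Any graph with an edge has treewidth ≥ 1, and G has the edge 7–4. Hence tw(G) = 1 exactly.

Treewidth 1.
Bags: B1 = {4, 7}  B2 = {3, 4}  B3 = {4, 5}  B4 = {2, 4}  B5 = {4, 6}  B6 = {1, 6}
Tree: B1–B2, B1–B3, B2–B4, B3–B5, B5–B6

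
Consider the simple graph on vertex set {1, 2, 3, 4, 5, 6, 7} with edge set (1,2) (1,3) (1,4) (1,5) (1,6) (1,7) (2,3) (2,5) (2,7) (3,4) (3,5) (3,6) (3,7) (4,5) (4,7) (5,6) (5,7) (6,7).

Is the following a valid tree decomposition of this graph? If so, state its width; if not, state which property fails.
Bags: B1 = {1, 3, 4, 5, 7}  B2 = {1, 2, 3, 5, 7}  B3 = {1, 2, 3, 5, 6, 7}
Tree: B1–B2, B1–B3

A tree decomposition must satisfy three properties: every vertex lies in some bag; for every edge, both endpoints lie together in some bag; and for every vertex, the bags containing it form a connected subtree. Here bags containing vertex 2 are not connected in the tree, so the decomposition is invalid.

No — bags containing vertex 2 are not connected in the tree.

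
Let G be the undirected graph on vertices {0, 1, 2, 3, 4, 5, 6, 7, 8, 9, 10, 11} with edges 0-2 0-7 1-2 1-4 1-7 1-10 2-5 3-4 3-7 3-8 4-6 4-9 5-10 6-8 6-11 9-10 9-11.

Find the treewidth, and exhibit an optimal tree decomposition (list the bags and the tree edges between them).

Every bag has size at most 4, so the width is 4 − 1 = 3 and tw(G) ≤ 3. For the lower bound: the 4 vertex sets {0,2,5}, {10}, {1}, {3,4,7,9} are disjoint, each induces a connected subgraph, and every pair is joined by at least one edge of G. Contracting each set to a single vertex therefore yields K_{4} as a minor, and since treewidth is minor-monotone, tw(G) ≥ tw(K_{4}) = 3. Hence tw(G) = 3 exactly.

Treewidth 3.
Bags: B1 = {0, 2, 5, 10}  B2 = {0, 1, 2, 10}  B3 = {0, 1, 7, 10}  B4 = {1, 7, 9, 10}  B5 = {1, 4, 7, 9}  B6 = {3, 4, 7, 9}  B7 = {3, 4, 9, 11}  B8 = {3, 4, 6, 11}  B9 = {3, 6, 8, 11}
Tree: B1–B2, B2–B3, B3–B4, B4–B5, B5–B6, B6–B7, B7–B8, B8–B9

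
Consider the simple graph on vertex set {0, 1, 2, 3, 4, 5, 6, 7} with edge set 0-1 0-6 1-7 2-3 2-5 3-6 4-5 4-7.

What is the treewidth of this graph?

2

A width-2 tree decomposition is:
Bags: B1 = {0, 1, 7}  B2 = {0, 6, 7}  B3 = {3, 6, 7}  B4 = {2, 3, 7}  B5 = {2, 5, 7}  B6 = {4, 5, 7}
Tree: B1–B2, B2–B3, B3–B4, B4–B5, B5–B6
The largest bag has 3 vertices, giving width 2; this decomposition certifies tw(G) ≤ 2. For the lower bound, G contains the cycle 7–1–0–6–3–2–5–4–7, so G is not a forest; only forests have treewidth ≤ 1, hence tw(G) ≥ 2. Therefore the treewidth is 2.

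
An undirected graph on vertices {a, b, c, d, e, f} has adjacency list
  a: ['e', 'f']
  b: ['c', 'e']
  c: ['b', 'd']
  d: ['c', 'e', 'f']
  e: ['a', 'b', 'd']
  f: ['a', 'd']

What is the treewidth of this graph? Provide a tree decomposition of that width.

Treewidth 2.
One optimal decomposition is:
Bags: B1 = {b, c, d}  B2 = {b, d, e}  B3 = {d, e, f}  B4 = {a, e, f}
Tree: B1–B2, B2–B3, B3–B4

The largest bag has 3 vertices, giving width 2; this decomposition certifies tw(G) ≤ 2. Since c–b–e–d–c is a cycle in G, G is not acyclic. Forests are exactly the graphs of treewidth ≤ 1, so tw(G) ≥ 2. Therefore the treewidth is 2.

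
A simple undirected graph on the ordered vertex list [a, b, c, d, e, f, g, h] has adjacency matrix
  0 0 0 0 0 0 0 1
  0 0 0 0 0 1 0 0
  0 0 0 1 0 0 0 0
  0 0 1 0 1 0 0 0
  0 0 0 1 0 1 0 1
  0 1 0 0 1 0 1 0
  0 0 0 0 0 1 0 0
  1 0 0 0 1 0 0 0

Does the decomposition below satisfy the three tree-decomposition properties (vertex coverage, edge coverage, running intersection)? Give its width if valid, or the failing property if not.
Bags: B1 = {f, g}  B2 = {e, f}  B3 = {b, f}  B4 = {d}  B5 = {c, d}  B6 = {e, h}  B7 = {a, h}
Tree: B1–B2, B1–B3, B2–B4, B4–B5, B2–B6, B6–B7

A tree decomposition must satisfy three properties: every vertex lies in some bag; for every edge, both endpoints lie together in some bag; and for every vertex, the bags containing it form a connected subtree. Here edge (e,d) lies in no bag, so the decomposition is invalid.

No — edge (e,d) lies in no bag.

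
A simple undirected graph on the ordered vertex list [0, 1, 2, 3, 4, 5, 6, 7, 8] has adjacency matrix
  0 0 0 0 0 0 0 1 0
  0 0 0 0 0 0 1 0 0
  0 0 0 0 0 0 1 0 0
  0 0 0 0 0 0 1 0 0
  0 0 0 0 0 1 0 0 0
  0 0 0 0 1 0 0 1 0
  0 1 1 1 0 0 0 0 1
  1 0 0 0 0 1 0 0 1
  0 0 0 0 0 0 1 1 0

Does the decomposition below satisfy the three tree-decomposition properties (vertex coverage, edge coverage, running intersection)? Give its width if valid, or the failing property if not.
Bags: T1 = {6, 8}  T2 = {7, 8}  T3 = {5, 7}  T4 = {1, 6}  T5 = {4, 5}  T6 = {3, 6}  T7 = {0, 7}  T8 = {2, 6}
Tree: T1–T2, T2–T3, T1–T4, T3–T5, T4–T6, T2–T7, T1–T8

Yes; width 1.

Vertex coverage: the bags together contain {0, 1, 2, 3, 4, 5, 6, 7, 8}, the full vertex set. Edge coverage: each edge of G has both endpoints in at least one bag. Running intersection: for every vertex, the bags containing it form a connected subtree. All three properties hold, so this is a valid tree decomposition of width max|bag| − 1 = 1, and hence tw(G) ≤ 1.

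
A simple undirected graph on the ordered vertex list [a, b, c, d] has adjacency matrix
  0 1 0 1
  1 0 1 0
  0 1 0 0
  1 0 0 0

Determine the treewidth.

A width-1 tree decomposition is:
Bags: B1 = {a, b}  B2 = {b, c}  B3 = {a, d}
Tree: B1–B2, B1–B3
Each bag holds 2 vertices, so the decomposition has width 1, which upper-bounds the treewidth. Since G has at least one edge (e.g. a–b), it is not an edgeless graph, so tw(G) ≥ 1. Combining the bounds, tw(G) = 1.

1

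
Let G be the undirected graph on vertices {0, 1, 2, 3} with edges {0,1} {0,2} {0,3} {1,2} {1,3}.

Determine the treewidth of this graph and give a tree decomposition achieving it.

Each bag holds 3 vertices, so the decomposition has width 2, which upper-bounds the treewidth. For the lower bound, the 3 vertices {0, 1, 2} are pairwise adjacent, and any tree decomposition puts a clique entirely inside one bag — forcing width ≥ 2. The upper and lower bounds meet at 2, so that is the treewidth.

Treewidth 2.
Bags: B1 = {0, 1, 2}  B2 = {0, 1, 3}
Tree: B1–B2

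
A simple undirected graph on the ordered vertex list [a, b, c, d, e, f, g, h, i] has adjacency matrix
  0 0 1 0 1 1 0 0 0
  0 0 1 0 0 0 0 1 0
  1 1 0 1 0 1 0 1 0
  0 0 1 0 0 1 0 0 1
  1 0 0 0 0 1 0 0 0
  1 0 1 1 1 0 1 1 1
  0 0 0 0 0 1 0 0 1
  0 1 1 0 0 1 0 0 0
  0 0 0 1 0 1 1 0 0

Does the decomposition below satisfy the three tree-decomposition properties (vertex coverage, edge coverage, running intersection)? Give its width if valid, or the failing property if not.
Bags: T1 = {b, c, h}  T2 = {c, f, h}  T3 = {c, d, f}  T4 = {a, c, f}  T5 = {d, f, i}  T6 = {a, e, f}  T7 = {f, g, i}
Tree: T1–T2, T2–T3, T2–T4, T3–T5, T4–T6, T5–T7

Vertex coverage: the bags together contain {a, b, c, d, e, f, g, h, i}, the full vertex set. Edge coverage: each edge of G has both endpoints in at least one bag. Running intersection: for every vertex, the bags containing it form a connected subtree. All three properties hold, so this is a valid tree decomposition of width max|bag| − 1 = 2, and hence tw(G) ≤ 2.

Yes; width 2.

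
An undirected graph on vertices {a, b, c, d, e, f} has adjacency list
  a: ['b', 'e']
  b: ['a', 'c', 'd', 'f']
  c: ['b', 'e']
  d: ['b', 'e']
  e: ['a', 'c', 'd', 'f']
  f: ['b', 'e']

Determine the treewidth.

A width-2 tree decomposition is:
Bags: B1 = {b, d, e}  B2 = {a, b, e}  B3 = {b, c, e}  B4 = {b, e, f}
Tree: B1–B2, B2–B3, B3–B4
Every bag has size at most 3, so the width is 3 − 1 = 2 and tw(G) ≤ 2. For the lower bound, G contains the cycle b–d–e–a–b, so G is not a forest; only forests have treewidth ≤ 1, hence tw(G) ≥ 2. Hence tw(G) = 2 exactly.

2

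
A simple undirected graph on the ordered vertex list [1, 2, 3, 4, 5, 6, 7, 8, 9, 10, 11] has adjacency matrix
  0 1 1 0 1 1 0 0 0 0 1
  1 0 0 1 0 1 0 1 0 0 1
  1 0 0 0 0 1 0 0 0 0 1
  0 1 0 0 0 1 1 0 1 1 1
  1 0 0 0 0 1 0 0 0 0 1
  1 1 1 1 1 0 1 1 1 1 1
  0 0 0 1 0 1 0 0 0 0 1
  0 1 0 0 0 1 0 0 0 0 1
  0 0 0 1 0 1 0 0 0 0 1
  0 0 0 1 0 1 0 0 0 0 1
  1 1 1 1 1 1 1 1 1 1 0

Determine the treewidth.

A width-3 tree decomposition is:
Bags: B1 = {2, 4, 6, 11}  B2 = {1, 2, 6, 11}  B3 = {4, 6, 10, 11}  B4 = {1, 3, 6, 11}  B5 = {1, 5, 6, 11}  B6 = {4, 6, 9, 11}  B7 = {4, 6, 7, 11}  B8 = {2, 6, 8, 11}
Tree: B1–B2, B1–B3, B2–B4, B2–B5, B3–B6, B3–B7, B1–B8
Each bag holds 4 vertices, so the decomposition has width 3, which upper-bounds the treewidth. For the lower bound, the 4 vertices {1, 2, 6, 11} are pairwise adjacent, and any tree decomposition puts a clique entirely inside one bag — forcing width ≥ 3. Hence tw(G) = 3 exactly.

3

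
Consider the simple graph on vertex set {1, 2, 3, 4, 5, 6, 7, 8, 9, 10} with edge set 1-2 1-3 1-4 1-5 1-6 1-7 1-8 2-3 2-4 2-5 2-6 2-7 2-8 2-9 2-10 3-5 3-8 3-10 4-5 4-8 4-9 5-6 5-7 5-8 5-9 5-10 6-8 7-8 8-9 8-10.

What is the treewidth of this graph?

4

A width-4 tree decomposition is:
Bags: B1 = {1, 2, 5, 7, 8}  B2 = {1, 2, 3, 5, 8}  B3 = {2, 3, 5, 8, 10}  B4 = {1, 2, 5, 6, 8}  B5 = {1, 2, 4, 5, 8}  B6 = {2, 4, 5, 8, 9}
Tree: B1–B2, B2–B3, B1–B4, B4–B5, B5–B6
Every bag has size at most 5, so the width is 5 − 1 = 4 and tw(G) ≤ 4. Conversely, {1, 2, 3, 5, 8} is a clique of size 5, and the vertices of any clique must share a bag in every tree decomposition; so some bag has ≥ 5 vertices and tw(G) ≥ 4. Combining the bounds, tw(G) = 4.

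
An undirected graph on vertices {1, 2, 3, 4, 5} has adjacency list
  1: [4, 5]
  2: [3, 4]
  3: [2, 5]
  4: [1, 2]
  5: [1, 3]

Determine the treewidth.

A width-2 tree decomposition is:
Bags: B1 = {2, 3, 4}  B2 = {3, 4, 5}  B3 = {1, 4, 5}
Tree: B1–B2, B2–B3
Each bag holds 3 vertices, so the decomposition has width 2, which upper-bounds the treewidth. For the lower bound, G contains the cycle 4–2–3–5–1–4, so G is not a forest; only forests have treewidth ≤ 1, hence tw(G) ≥ 2. Combining the bounds, tw(G) = 2.

2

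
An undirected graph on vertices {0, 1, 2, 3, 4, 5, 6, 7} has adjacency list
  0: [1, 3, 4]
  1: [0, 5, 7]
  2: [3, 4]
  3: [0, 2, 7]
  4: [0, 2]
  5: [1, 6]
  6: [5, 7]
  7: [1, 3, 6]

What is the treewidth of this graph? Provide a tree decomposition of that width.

The largest bag has 3 vertices, giving width 2; this decomposition certifies tw(G) ≤ 2. The edges 6–5–1–7–6 form a cycle, so G is not a tree and its treewidth is at least 2. Therefore the treewidth is 2.

Treewidth 2.
One such decomposition:
Bags: B1 = {5, 6, 7}  B2 = {1, 5, 7}  B3 = {1, 3, 7}  B4 = {0, 1, 3}  B5 = {0, 2, 3}  B6 = {0, 2, 4}
Tree: B1–B2, B2–B3, B3–B4, B4–B5, B5–B6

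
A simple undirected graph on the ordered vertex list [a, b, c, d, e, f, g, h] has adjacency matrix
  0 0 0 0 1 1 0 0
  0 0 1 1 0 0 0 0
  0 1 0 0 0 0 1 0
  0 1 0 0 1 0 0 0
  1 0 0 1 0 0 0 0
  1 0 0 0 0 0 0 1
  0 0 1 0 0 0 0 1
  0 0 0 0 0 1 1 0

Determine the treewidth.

A width-2 tree decomposition is:
Bags: B1 = {a, d, e}  B2 = {a, b, d}  B3 = {a, b, c}  B4 = {a, c, g}  B5 = {a, g, h}  B6 = {a, f, h}
Tree: B1–B2, B2–B3, B3–B4, B4–B5, B5–B6
The largest bag has 3 vertices, giving width 2; this decomposition certifies tw(G) ≤ 2. For the lower bound, G contains the cycle a–e–d–b–c–g–h–f–a, so G is not a forest; only forests have treewidth ≤ 1, hence tw(G) ≥ 2. Hence tw(G) = 2 exactly.

2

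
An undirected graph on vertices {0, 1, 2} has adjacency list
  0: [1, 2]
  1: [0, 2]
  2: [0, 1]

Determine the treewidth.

A width-2 tree decomposition is:
Bags: B1 = {0, 1, 2}
Tree: (single bag)
With just one bag of size 3, the width is 3 − 1 = 2, so tw(G) ≤ 2. For the lower bound, the 3 vertices {0, 1, 2} are pairwise adjacent, and any tree decomposition puts a clique entirely inside one bag — forcing width ≥ 2. Therefore the treewidth is 2.

2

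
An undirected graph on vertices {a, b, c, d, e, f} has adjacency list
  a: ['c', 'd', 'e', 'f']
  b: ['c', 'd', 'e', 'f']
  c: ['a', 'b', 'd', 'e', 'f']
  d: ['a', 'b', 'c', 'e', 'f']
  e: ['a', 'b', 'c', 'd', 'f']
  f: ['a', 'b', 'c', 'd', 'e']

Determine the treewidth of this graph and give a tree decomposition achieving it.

Each bag holds 5 vertices, so the decomposition has width 4, which upper-bounds the treewidth. Conversely, {a, c, d, e, f} is a clique of size 5, and the vertices of any clique must share a bag in every tree decomposition; so some bag has ≥ 5 vertices and tw(G) ≥ 4. Therefore the treewidth is 4.

Treewidth 4.
Bags: B1 = {b, c, d, e, f}  B2 = {a, c, d, e, f}
Tree: B1–B2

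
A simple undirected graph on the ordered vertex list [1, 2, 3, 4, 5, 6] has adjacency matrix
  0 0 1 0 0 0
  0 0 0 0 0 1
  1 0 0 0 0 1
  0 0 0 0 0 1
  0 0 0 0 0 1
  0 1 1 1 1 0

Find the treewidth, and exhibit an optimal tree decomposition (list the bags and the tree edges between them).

Treewidth 1.
Bags: B1 = {3, 6}  B2 = {4, 6}  B3 = {1, 3}  B4 = {2, 6}  B5 = {5, 6}
Tree: B1–B2, B1–B3, B1–B4, B2–B5

Every bag has size at most 2, so the width is 2 − 1 = 1 and tw(G) ≤ 1. Since G has at least one edge (e.g. 3–6), it is not an edgeless graph, so tw(G) ≥ 1. Combining the bounds, tw(G) = 1.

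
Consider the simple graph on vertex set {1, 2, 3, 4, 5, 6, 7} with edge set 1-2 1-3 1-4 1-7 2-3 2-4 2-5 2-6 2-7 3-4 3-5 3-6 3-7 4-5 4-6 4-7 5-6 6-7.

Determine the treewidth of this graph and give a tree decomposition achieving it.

Treewidth 4.
One optimal decomposition is:
Bags: B1 = {2, 3, 4, 5, 6}  B2 = {2, 3, 4, 6, 7}  B3 = {1, 2, 3, 4, 7}
Tree: B1–B2, B2–B3

Every bag has size at most 5, so the width is 5 − 1 = 4 and tw(G) ≤ 4. For the lower bound, the 5 vertices {1, 2, 3, 4, 7} are pairwise adjacent, and any tree decomposition puts a clique entirely inside one bag — forcing width ≥ 4. Therefore the treewidth is 4.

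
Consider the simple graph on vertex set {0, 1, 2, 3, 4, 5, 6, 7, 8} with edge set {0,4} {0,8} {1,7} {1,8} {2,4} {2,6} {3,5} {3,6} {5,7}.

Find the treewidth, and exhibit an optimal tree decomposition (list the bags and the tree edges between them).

Treewidth 2.
One such decomposition:
Bags: B1 = {0, 2, 4}  B2 = {0, 2, 8}  B3 = {1, 2, 8}  B4 = {1, 2, 7}  B5 = {2, 5, 7}  B6 = {2, 3, 5}  B7 = {2, 3, 6}
Tree: B1–B2, B2–B3, B3–B4, B4–B5, B5–B6, B6–B7

The largest bag has 3 vertices, giving width 2; this decomposition certifies tw(G) ≤ 2. For the lower bound, G contains the cycle 2–4–0–8–1–7–5–3–6–2, so G is not a forest; only forests have treewidth ≤ 1, hence tw(G) ≥ 2. The upper and lower bounds meet at 2, so that is the treewidth.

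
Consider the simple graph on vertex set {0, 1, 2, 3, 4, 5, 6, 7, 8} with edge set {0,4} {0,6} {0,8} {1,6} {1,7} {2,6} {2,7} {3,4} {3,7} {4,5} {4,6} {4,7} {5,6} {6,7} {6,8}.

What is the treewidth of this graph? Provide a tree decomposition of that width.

Treewidth 2.
One optimal decomposition is:
Bags: B1 = {4, 5, 6}  B2 = {0, 4, 6}  B3 = {4, 6, 7}  B4 = {0, 6, 8}  B5 = {3, 4, 7}  B6 = {1, 6, 7}  B7 = {2, 6, 7}
Tree: B1–B2, B1–B3, B2–B4, B3–B5, B3–B6, B3–B7

The largest bag has 3 vertices, giving width 2; this decomposition certifies tw(G) ≤ 2. For the lower bound, the 3 vertices {3, 4, 7} are pairwise adjacent, and any tree decomposition puts a clique entirely inside one bag — forcing width ≥ 2. Therefore the treewidth is 2.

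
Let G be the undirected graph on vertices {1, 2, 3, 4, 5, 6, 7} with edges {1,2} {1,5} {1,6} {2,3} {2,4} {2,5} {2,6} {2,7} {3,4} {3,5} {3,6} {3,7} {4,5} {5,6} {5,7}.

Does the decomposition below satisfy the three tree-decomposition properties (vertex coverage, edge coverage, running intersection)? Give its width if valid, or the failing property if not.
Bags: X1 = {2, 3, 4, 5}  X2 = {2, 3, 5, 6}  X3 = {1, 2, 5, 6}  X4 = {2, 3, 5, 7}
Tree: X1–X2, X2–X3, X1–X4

Checking the three conditions: (i) the bags cover all of {1, 2, 3, 4, 5, 6, 7}; (ii) for each edge, some bag contains both endpoints; (iii) the bags containing any fixed vertex form a subtree. All hold, so the decomposition is valid with width 4 − 1 = 3.

Yes; width 3.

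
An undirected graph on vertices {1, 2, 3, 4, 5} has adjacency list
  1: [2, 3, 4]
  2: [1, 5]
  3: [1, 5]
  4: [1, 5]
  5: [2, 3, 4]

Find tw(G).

2

A width-2 tree decomposition is:
Bags: B1 = {1, 4, 5}  B2 = {1, 3, 5}  B3 = {1, 2, 5}
Tree: B1–B2, B2–B3
Each bag holds 3 vertices, so the decomposition has width 2, which upper-bounds the treewidth. Since 5–4–1–3–5 is a cycle in G, G is not acyclic. Forests are exactly the graphs of treewidth ≤ 1, so tw(G) ≥ 2. The upper and lower bounds meet at 2, so that is the treewidth.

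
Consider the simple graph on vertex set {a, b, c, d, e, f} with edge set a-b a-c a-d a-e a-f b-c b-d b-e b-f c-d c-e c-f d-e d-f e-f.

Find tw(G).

A width-5 tree decomposition is:
Bags: B1 = {a, b, c, d, e, f}
Tree: (single bag)
With just one bag of size 6, the width is 6 − 1 = 5, so tw(G) ≤ 5. For the lower bound, the 6 vertices {a, b, c, d, e, f} are pairwise adjacent, and any tree decomposition puts a clique entirely inside one bag — forcing width ≥ 5. The upper and lower bounds meet at 5, so that is the treewidth.

5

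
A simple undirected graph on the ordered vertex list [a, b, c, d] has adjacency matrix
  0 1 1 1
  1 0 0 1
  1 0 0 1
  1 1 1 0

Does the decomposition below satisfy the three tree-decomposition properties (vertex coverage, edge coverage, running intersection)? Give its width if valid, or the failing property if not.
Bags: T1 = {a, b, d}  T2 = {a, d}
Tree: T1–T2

No — vertex c appears in no bag.

A tree decomposition must satisfy three properties: every vertex lies in some bag; for every edge, both endpoints lie together in some bag; and for every vertex, the bags containing it form a connected subtree. Here vertex c appears in no bag, so the decomposition is invalid.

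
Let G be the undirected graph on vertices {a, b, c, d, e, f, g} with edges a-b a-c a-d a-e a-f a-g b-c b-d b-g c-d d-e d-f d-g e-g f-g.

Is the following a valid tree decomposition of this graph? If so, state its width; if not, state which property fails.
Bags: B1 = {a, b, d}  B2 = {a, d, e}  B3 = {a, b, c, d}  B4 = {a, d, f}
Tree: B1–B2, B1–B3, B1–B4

No — vertex g appears in no bag.

A tree decomposition must satisfy three properties: every vertex lies in some bag; for every edge, both endpoints lie together in some bag; and for every vertex, the bags containing it form a connected subtree. Here vertex g appears in no bag, so the decomposition is invalid.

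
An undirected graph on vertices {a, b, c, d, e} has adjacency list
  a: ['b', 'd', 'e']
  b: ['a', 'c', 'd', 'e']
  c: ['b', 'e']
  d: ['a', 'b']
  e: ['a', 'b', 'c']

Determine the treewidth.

2

A width-2 tree decomposition is:
Bags: B1 = {a, b, e}  B2 = {b, c, e}  B3 = {a, b, d}
Tree: B1–B2, B1–B3
The largest bag has 3 vertices, giving width 2; this decomposition certifies tw(G) ≤ 2. Conversely, {a, b, d} is a clique of size 3, and the vertices of any clique must share a bag in every tree decomposition; so some bag has ≥ 3 vertices and tw(G) ≥ 2. Hence tw(G) = 2 exactly.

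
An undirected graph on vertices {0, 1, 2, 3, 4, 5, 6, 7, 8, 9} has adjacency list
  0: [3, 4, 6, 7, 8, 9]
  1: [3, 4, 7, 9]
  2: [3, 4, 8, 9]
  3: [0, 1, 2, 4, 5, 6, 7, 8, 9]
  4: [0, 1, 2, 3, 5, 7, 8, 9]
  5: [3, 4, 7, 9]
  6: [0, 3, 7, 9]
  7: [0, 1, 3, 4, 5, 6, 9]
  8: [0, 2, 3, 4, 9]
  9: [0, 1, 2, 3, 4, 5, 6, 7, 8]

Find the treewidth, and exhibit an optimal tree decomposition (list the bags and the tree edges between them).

Treewidth 4.
One such decomposition:
Bags: B1 = {0, 3, 4, 7, 9}  B2 = {1, 3, 4, 7, 9}  B3 = {0, 3, 4, 8, 9}  B4 = {3, 4, 5, 7, 9}  B5 = {2, 3, 4, 8, 9}  B6 = {0, 3, 6, 7, 9}
Tree: B1–B2, B1–B3, B2–B4, B3–B5, B1–B6

Every bag has size at most 5, so the width is 5 − 1 = 4 and tw(G) ≤ 4. On the other hand G contains the 5-clique {0, 3, 4, 8, 9}. A clique must lie in a single bag of any decomposition, so no decomposition can have width below 4. Combining the bounds, tw(G) = 4.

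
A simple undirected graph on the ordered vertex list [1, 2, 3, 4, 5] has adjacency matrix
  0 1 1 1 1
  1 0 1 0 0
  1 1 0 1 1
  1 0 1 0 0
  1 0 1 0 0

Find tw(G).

2

A width-2 tree decomposition is:
Bags: B1 = {1, 3, 5}  B2 = {1, 2, 3}  B3 = {1, 3, 4}
Tree: B1–B2, B1–B3
Each bag holds 3 vertices, so the decomposition has width 2, which upper-bounds the treewidth. Conversely, {1, 2, 3} is a clique of size 3, and the vertices of any clique must share a bag in every tree decomposition; so some bag has ≥ 3 vertices and tw(G) ≥ 2. Combining the bounds, tw(G) = 2.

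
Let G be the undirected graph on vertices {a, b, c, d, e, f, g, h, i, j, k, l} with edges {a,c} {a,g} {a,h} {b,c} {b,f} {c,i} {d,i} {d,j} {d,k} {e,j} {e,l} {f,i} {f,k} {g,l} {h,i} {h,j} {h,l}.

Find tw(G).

A width-3 tree decomposition is:
Bags: B1 = {a, e, g, l}  B2 = {a, e, h, l}  B3 = {a, e, h, j}  B4 = {a, c, h, j}  B5 = {c, h, i, j}  B6 = {c, d, i, j}  B7 = {b, c, d, i}  B8 = {b, d, f, i}  B9 = {b, d, f, k}
Tree: B1–B2, B2–B3, B3–B4, B4–B5, B5–B6, B6–B7, B7–B8, B8–B9
The largest bag has 4 vertices, giving width 3; this decomposition certifies tw(G) ≤ 3. For the lower bound: the 4 vertex sets {e,g,l}, {a}, {h}, {c,d,i,j} are disjoint, each induces a connected subgraph, and every pair is joined by at least one edge of G. Contracting each set to a single vertex therefore yields K_{4} as a minor, and since treewidth is minor-monotone, tw(G) ≥ tw(K_{4}) = 3. Therefore the treewidth is 3.

3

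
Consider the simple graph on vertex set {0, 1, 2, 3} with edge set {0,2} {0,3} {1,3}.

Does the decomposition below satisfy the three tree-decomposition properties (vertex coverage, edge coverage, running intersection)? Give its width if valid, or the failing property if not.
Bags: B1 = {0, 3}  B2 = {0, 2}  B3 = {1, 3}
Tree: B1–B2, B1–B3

Vertex coverage: the bags together contain {0, 1, 2, 3}, the full vertex set. Edge coverage: each edge of G has both endpoints in at least one bag. Running intersection: for every vertex, the bags containing it form a connected subtree. All three properties hold, so this is a valid tree decomposition of width max|bag| − 1 = 1, and hence tw(G) ≤ 1.

Yes; width 1.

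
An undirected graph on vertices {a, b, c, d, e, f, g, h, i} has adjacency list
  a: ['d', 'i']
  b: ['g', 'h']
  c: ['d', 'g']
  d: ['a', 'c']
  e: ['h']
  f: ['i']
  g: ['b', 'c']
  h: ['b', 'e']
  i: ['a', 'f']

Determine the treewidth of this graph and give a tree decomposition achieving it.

Treewidth 1.
One such decomposition:
Bags: B1 = {f, i}  B2 = {a, i}  B3 = {a, d}  B4 = {c, d}  B5 = {c, g}  B6 = {b, g}  B7 = {b, h}  B8 = {e, h}
Tree: B1–B2, B2–B3, B3–B4, B4–B5, B5–B6, B6–B7, B7–B8

Each bag holds 2 vertices, so the decomposition has width 1, which upper-bounds the treewidth. Any graph with an edge has treewidth ≥ 1, and G has the edge f–i. Hence tw(G) = 1 exactly.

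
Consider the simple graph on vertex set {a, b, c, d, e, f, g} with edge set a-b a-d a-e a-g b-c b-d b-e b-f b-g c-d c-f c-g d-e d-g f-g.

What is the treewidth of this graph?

A width-3 tree decomposition is:
Bags: B1 = {b, c, d, g}  B2 = {b, c, f, g}  B3 = {a, b, d, g}  B4 = {a, b, d, e}
Tree: B1–B2, B1–B3, B3–B4
Each bag holds 4 vertices, so the decomposition has width 3, which upper-bounds the treewidth. For the lower bound, the 4 vertices {b, c, d, g} are pairwise adjacent, and any tree decomposition puts a clique entirely inside one bag — forcing width ≥ 3. Hence tw(G) = 3 exactly.

3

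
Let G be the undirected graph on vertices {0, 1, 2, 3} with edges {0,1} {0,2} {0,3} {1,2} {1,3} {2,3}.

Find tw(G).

A width-3 tree decomposition is:
Bags: B1 = {0, 1, 2, 3}
Tree: (single bag)
A single bag containing all 4 vertices is trivially a valid decomposition of width 3. Conversely, {0, 1, 2, 3} is a clique of size 4, and the vertices of any clique must share a bag in every tree decomposition; so some bag has ≥ 4 vertices and tw(G) ≥ 3. Therefore the treewidth is 3.

3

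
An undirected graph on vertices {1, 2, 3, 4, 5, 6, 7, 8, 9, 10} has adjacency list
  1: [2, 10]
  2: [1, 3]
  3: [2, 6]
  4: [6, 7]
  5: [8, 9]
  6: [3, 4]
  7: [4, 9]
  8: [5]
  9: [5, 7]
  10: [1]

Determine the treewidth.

A width-1 tree decomposition is:
Bags: B1 = {1, 10}  B2 = {1, 2}  B3 = {2, 3}  B4 = {3, 6}  B5 = {4, 6}  B6 = {4, 7}  B7 = {7, 9}  B8 = {5, 9}  B9 = {5, 8}
Tree: B1–B2, B2–B3, B3–B4, B4–B5, B5–B6, B6–B7, B7–B8, B8–B9
Every bag has size at most 2, so the width is 2 − 1 = 1 and tw(G) ≤ 1. Since G has at least one edge (e.g. 10–1), it is not an edgeless graph, so tw(G) ≥ 1. The upper and lower bounds meet at 1, so that is the treewidth.

1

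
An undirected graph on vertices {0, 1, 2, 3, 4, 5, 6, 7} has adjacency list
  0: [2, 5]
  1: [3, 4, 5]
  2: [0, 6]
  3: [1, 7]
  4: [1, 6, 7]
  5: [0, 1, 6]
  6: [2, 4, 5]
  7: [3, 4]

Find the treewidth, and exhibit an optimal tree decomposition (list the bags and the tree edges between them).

Each bag holds 3 vertices, so the decomposition has width 2, which upper-bounds the treewidth. Since 0–2–6–5–0 is a cycle in G, G is not acyclic. Forests are exactly the graphs of treewidth ≤ 1, so tw(G) ≥ 2. The upper and lower bounds meet at 2, so that is the treewidth.

Treewidth 2.
One optimal decomposition is:
Bags: B1 = {0, 2, 5}  B2 = {2, 5, 6}  B3 = {1, 5, 6}  B4 = {1, 4, 6}  B5 = {1, 3, 4}  B6 = {3, 4, 7}
Tree: B1–B2, B2–B3, B3–B4, B4–B5, B5–B6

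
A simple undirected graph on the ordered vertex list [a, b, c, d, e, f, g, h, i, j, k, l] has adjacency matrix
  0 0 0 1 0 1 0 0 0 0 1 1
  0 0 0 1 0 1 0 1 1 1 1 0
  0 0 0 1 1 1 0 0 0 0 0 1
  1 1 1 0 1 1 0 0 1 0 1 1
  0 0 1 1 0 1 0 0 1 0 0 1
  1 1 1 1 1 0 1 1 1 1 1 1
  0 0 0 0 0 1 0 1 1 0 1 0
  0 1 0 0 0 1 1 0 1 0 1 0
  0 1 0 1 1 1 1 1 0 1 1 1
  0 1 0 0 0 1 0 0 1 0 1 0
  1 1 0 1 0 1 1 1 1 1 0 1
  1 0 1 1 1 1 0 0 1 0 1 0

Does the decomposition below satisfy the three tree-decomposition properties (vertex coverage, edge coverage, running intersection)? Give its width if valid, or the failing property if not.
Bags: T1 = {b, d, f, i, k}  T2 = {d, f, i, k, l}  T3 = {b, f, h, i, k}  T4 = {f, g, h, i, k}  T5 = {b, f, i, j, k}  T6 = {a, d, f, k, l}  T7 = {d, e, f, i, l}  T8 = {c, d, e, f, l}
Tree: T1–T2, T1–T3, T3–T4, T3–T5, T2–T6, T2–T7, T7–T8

Yes; width 4.

Checking the three conditions: (i) the bags cover all of {a, b, c, d, e, f, g, h, i, j, k, l}; (ii) for each edge, some bag contains both endpoints; (iii) the bags containing any fixed vertex form a subtree. All hold, so the decomposition is valid with width 5 − 1 = 4.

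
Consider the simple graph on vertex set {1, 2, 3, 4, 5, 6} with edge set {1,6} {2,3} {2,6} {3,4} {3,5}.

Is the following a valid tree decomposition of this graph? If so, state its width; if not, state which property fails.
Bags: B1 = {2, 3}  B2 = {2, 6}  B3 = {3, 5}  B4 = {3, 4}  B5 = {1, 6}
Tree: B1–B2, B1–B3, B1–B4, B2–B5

Yes; width 1.

Checking the three conditions: (i) the bags cover all of {1, 2, 3, 4, 5, 6}; (ii) for each edge, some bag contains both endpoints; (iii) the bags containing any fixed vertex form a subtree. All hold, so the decomposition is valid with width 2 − 1 = 1.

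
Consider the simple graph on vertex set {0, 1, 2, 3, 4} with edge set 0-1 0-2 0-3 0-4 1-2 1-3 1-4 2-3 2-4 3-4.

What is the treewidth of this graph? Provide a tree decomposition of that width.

Treewidth 4.
One such decomposition:
Bags: B1 = {0, 1, 2, 3, 4}
Tree: (single bag)

With just one bag of size 5, the width is 5 − 1 = 4, so tw(G) ≤ 4. For the lower bound, the 5 vertices {0, 1, 2, 3, 4} are pairwise adjacent, and any tree decomposition puts a clique entirely inside one bag — forcing width ≥ 4. The upper and lower bounds meet at 4, so that is the treewidth.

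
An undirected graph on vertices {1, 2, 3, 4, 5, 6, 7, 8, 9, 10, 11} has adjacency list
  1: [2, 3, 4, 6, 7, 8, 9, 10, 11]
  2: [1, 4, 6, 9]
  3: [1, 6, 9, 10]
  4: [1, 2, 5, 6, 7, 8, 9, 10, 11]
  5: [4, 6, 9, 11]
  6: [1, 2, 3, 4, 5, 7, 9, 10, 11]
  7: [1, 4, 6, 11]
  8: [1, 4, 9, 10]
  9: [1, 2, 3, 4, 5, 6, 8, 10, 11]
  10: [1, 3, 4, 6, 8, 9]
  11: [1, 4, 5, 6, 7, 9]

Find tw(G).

A width-4 tree decomposition is:
Bags: B1 = {1, 4, 6, 9, 10}  B2 = {1, 3, 6, 9, 10}  B3 = {1, 2, 4, 6, 9}  B4 = {1, 4, 6, 9, 11}  B5 = {1, 4, 6, 7, 11}  B6 = {1, 4, 8, 9, 10}  B7 = {4, 5, 6, 9, 11}
Tree: B1–B2, B1–B3, B1–B4, B4–B5, B1–B6, B4–B7
Each bag holds 5 vertices, so the decomposition has width 4, which upper-bounds the treewidth. On the other hand G contains the 5-clique {1, 3, 6, 9, 10}. A clique must lie in a single bag of any decomposition, so no decomposition can have width below 4. Hence tw(G) = 4 exactly.

4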